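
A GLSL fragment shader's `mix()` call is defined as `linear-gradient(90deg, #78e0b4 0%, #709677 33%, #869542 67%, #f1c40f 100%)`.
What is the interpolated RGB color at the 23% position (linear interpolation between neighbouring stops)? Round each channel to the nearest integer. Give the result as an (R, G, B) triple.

(114, 172, 137)

23% lies between the 0% and 33% stops, so the local fraction is t = (23 − 0)/(33 − 0) = 23/33 ≈ 0.697.
#78e0b4 → (120, 224, 180); #709677 → (112, 150, 119).
R = 120 + 0.697 × (112 − 120) = 114.424 → 114
G = 224 + 0.697 × (150 − 224) = 172.422 → 172
B = 180 + 0.697 × (119 − 180) = 137.483 → 137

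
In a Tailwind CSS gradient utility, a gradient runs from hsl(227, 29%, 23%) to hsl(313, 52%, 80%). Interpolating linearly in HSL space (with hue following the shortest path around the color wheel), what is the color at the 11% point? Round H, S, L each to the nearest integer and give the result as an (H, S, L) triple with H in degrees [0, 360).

(236, 32, 29)

Hue arc: Δh = 313 − 227 = 86° (|Δh| ≤ 180, already the shorter path).
H = 227 + 0.11 × (86) = 236.46 → 236°
S = 29 + 0.11 × (52 − 29) = 31.53 → 32%
L = 23 + 0.11 × (80 − 23) = 29.27 → 29%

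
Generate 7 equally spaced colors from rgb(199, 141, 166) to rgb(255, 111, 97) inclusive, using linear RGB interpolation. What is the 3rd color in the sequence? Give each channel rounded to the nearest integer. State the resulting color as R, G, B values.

With 7 swatches and endpoints inclusive, swatch 3 sits at t = (3 − 1)/(7 − 1) = 2/6 ≈ 0.3333.
R = 199 + 0.3333 × (255 − 199) = 217.665 → 218
G = 141 + 0.3333 × (111 − 141) = 131.001 → 131
B = 166 + 0.3333 × (97 − 166) = 143.002 → 143

(218, 131, 143)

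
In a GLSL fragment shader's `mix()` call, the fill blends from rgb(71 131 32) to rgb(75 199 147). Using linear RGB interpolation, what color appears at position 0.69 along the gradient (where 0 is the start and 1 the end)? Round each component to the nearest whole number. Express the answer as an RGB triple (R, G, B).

R = 71 + 0.69 × (75 − 71) = 71 + 0.69 × 4 = 73.76 → 74
G = 131 + 0.69 × (199 − 131) = 131 + 0.69 × 68 = 177.92 → 178
B = 32 + 0.69 × (147 − 32) = 32 + 0.69 × 115 = 111.35 → 111
So the blended color is (74, 178, 111), about #4ab26f.

(74, 178, 111)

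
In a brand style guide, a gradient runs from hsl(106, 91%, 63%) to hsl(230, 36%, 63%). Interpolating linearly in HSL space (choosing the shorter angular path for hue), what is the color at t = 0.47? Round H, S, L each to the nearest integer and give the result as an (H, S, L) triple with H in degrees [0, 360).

(164, 65, 63)

Hue arc: Δh = 230 − 106 = 124° (|Δh| ≤ 180, already the shorter path).
H = 106 + 0.47 × (124) = 164.28 → 164°
S = 91 + 0.47 × (36 − 91) = 65.15 → 65%
L = 63 + 0.47 × (63 − 63) = 63 → 63%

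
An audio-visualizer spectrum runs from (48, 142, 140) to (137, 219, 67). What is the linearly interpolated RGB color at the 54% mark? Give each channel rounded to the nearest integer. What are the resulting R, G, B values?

54% corresponds to t = 0.54.
R = 48 + 0.54 × (137 − 48) = 48 + 0.54 × 89 = 96.06 → 96
G = 142 + 0.54 × (219 − 142) = 142 + 0.54 × 77 = 183.58 → 184
B = 140 + 0.54 × (67 − 140) = 140 + 0.54 × -73 = 100.58 → 101

(96, 184, 101)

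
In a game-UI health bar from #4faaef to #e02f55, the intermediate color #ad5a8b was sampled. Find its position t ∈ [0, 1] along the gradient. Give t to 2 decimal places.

0.65

Invert the lerp on the B channel (largest span, 154): t = (139 − 239) / (85 − 239) = -100/-154 = 0.64935.
Check on R: (173 − 79)/(224 − 79) = 0.6483 ✓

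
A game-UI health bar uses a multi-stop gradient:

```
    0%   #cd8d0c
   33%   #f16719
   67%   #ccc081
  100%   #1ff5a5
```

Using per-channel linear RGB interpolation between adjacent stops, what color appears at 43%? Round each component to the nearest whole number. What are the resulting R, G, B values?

43% lies between the 33% and 67% stops, so the local fraction is t = (43 − 33)/(67 − 33) = 10/34 ≈ 0.2941.
#f16719 → (241, 103, 25); #ccc081 → (204, 192, 129).
R = 241 + 0.2941 × (204 − 241) = 230.118 → 230
G = 103 + 0.2941 × (192 − 103) = 129.175 → 129
B = 25 + 0.2941 × (129 − 25) = 55.586 → 56

(230, 129, 56)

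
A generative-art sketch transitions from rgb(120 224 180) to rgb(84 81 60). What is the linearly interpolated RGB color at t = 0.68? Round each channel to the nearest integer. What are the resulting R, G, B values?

(96, 127, 98)

R = 120 + 0.68 × (84 − 120) = 120 + 0.68 × -36 = 95.52 → 96
G = 224 + 0.68 × (81 − 224) = 224 + 0.68 × -143 = 126.76 → 127
B = 180 + 0.68 × (60 − 180) = 180 + 0.68 × -120 = 98.4 → 98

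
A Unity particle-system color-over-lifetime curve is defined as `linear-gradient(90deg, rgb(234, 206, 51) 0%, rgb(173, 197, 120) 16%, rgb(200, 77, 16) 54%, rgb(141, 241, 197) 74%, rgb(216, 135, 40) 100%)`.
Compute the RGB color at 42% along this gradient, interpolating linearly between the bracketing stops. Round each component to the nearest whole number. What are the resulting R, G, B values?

42% lies between the 16% and 54% stops, so the local fraction is t = (42 − 16)/(54 − 16) = 26/38 ≈ 0.6842.
R = 173 + 0.6842 × (200 − 173) = 191.473 → 191
G = 197 + 0.6842 × (77 − 197) = 114.896 → 115
B = 120 + 0.6842 × (16 − 120) = 48.843 → 49

(191, 115, 49)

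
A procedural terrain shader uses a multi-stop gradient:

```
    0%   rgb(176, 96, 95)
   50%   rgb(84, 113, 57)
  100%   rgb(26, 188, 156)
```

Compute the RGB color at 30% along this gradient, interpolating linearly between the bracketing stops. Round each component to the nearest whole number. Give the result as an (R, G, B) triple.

30% lies between the 0% and 50% stops, so the local fraction is t = (30 − 0)/(50 − 0) = 30/50 ≈ 0.6.
R = 176 + 0.6 × (84 − 176) = 120.8 → 121
G = 96 + 0.6 × (113 − 96) = 106.2 → 106
B = 95 + 0.6 × (57 − 95) = 72.2 → 72

(121, 106, 72)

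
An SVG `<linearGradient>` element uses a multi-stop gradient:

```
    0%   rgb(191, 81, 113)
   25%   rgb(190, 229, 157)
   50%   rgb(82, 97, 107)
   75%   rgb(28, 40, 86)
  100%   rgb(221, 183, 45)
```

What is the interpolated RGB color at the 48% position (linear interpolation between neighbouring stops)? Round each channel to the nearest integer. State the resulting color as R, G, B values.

48% lies between the 25% and 50% stops, so the local fraction is t = (48 − 25)/(50 − 25) = 23/25 ≈ 0.92.
R = 190 + 0.92 × (82 − 190) = 90.64 → 91
G = 229 + 0.92 × (97 − 229) = 107.56 → 108
B = 157 + 0.92 × (107 − 157) = 111 → 111

(91, 108, 111)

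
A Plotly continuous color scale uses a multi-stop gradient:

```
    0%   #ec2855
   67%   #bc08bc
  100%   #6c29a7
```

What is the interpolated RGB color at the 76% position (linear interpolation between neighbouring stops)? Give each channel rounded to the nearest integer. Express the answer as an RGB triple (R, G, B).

(166, 17, 182)

76% lies between the 67% and 100% stops, so the local fraction is t = (76 − 67)/(100 − 67) = 9/33 ≈ 0.2727.
#bc08bc → (188, 8, 188); #6c29a7 → (108, 41, 167).
R = 188 + 0.2727 × (108 − 188) = 166.184 → 166
G = 8 + 0.2727 × (41 − 8) = 16.999 → 17
B = 188 + 0.2727 × (167 − 188) = 182.273 → 182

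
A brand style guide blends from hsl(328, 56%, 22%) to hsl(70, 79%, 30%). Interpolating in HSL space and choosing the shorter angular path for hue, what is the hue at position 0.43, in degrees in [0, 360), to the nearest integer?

Hue: 70 − 328 = -258°, but |-258| > 180 so the shorter arc goes the other way: Δh = -258 + 360 = 102°.
H = 328 + 0.43 × (102) = 371.86 → 372 → 372 mod 360 = 12°

12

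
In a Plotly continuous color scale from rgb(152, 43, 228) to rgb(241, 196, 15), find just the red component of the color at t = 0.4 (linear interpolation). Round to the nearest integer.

R = 152 + 0.4 × (241 − 152) = 187.6 → 188

188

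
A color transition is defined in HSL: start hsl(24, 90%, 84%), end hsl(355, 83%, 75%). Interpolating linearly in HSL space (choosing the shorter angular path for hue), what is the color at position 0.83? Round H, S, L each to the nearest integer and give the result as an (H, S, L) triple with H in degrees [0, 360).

(0, 84, 77)

Hue: 355 − 24 = 331°, but |331| > 180 so the shorter arc goes the other way: Δh = 331 − 360 = -29°.
H = 24 + 0.83 × (-29) = -0.07 → 0°
S = 90 + 0.83 × (83 − 90) = 84.19 → 84%
L = 84 + 0.83 × (75 − 84) = 76.53 → 77%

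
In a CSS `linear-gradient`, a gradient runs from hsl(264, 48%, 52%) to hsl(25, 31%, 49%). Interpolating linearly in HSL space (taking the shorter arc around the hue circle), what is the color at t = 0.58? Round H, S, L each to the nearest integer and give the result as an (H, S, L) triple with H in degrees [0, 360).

(334, 38, 50)

Hue: 25 − 264 = -239°, but |-239| > 180 so the shorter arc goes the other way: Δh = -239 + 360 = 121°.
H = 264 + 0.58 × (121) = 334.18 → 334°
S = 48 + 0.58 × (31 − 48) = 38.14 → 38%
L = 52 + 0.58 × (49 − 52) = 50.26 → 50%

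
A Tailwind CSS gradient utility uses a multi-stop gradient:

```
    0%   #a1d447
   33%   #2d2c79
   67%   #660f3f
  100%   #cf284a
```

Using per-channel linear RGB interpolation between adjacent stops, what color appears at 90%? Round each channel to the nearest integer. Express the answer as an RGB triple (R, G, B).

90% lies between the 67% and 100% stops, so the local fraction is t = (90 − 67)/(100 − 67) = 23/33 ≈ 0.697.
#660f3f → (102, 15, 63); #cf284a → (207, 40, 74).
R = 102 + 0.697 × (207 − 102) = 175.185 → 175
G = 15 + 0.697 × (40 − 15) = 32.425 → 32
B = 63 + 0.697 × (74 − 63) = 70.667 → 71

(175, 32, 71)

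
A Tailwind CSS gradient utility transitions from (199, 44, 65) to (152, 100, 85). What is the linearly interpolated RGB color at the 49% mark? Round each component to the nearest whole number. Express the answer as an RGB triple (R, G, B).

(176, 71, 75)

49% corresponds to t = 0.49.
R = 199 + 0.49 × (152 − 199) = 199 + 0.49 × -47 = 175.97 → 176
G = 44 + 0.49 × (100 − 44) = 44 + 0.49 × 56 = 71.44 → 71
B = 65 + 0.49 × (85 − 65) = 65 + 0.49 × 20 = 74.8 → 75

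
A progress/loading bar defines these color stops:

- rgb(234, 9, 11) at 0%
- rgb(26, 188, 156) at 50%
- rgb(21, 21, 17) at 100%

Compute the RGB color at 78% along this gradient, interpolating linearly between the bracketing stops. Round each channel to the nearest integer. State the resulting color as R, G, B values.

(23, 94, 78)

78% lies between the 50% and 100% stops, so the local fraction is t = (78 − 50)/(100 − 50) = 28/50 ≈ 0.56.
R = 26 + 0.56 × (21 − 26) = 23.2 → 23
G = 188 + 0.56 × (21 − 188) = 94.48 → 94
B = 156 + 0.56 × (17 − 156) = 78.16 → 78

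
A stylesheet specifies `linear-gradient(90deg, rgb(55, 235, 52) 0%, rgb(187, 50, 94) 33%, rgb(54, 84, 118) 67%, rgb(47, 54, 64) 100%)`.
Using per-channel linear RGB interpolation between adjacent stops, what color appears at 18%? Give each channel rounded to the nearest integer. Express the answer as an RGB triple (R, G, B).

(127, 134, 75)

18% lies between the 0% and 33% stops, so the local fraction is t = (18 − 0)/(33 − 0) = 18/33 ≈ 0.5455.
R = 55 + 0.5455 × (187 − 55) = 127.006 → 127
G = 235 + 0.5455 × (50 − 235) = 134.082 → 134
B = 52 + 0.5455 × (94 − 52) = 74.911 → 75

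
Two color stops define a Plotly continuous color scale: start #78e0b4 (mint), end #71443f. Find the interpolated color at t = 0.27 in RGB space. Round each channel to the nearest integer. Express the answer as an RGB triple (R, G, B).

(118, 182, 148)

#78e0b4 → (120, 224, 180); #71443f → (113, 68, 63).
R = 120 + 0.27 × (113 − 120) = 120 + 0.27 × -7 = 118.11 → 118
G = 224 + 0.27 × (68 − 224) = 224 + 0.27 × -156 = 181.88 → 182
B = 180 + 0.27 × (63 − 180) = 180 + 0.27 × -117 = 148.41 → 148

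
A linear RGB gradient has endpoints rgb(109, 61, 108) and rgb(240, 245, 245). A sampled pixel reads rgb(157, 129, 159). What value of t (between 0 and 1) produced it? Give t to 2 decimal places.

Invert the lerp on the G channel (largest span, 184): t = (129 − 61) / (245 − 61) = 68/184 = 0.36957.
Check on R: (157 − 109)/(240 − 109) = 0.3664 ✓

0.37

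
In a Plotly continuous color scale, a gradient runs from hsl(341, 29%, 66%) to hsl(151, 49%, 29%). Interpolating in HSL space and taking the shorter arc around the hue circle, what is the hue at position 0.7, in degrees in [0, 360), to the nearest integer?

Hue: 151 − 341 = -190°, but |-190| > 180 so the shorter arc goes the other way: Δh = -190 + 360 = 170°.
H = 341 + 0.7 × (170) = 460 → 460 → 460 mod 360 = 100°

100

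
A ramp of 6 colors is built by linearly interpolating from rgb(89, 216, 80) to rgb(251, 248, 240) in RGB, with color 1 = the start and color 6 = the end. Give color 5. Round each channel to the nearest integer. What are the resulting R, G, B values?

With 6 swatches and endpoints inclusive, swatch 5 sits at t = (5 − 1)/(6 − 1) = 4/5 ≈ 0.8.
R = 89 + 0.8 × (251 − 89) = 218.6 → 219
G = 216 + 0.8 × (248 − 216) = 241.6 → 242
B = 80 + 0.8 × (240 − 80) = 208 → 208

(219, 242, 208)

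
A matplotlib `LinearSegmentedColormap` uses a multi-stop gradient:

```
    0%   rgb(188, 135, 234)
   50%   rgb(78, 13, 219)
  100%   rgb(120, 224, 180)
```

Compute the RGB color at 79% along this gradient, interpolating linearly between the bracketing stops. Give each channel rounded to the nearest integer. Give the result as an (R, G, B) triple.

(102, 135, 196)

79% lies between the 50% and 100% stops, so the local fraction is t = (79 − 50)/(100 − 50) = 29/50 ≈ 0.58.
R = 78 + 0.58 × (120 − 78) = 102.36 → 102
G = 13 + 0.58 × (224 − 13) = 135.38 → 135
B = 219 + 0.58 × (180 − 219) = 196.38 → 196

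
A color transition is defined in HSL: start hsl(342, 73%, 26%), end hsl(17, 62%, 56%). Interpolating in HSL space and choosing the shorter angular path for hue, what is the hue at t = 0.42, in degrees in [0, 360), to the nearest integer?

Hue: 17 − 342 = -325°, but |-325| > 180 so the shorter arc goes the other way: Δh = -325 + 360 = 35°.
H = 342 + 0.42 × (35) = 356.7 → 357°

357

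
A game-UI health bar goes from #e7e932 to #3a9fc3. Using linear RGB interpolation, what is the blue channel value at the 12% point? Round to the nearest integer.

B₁ = 50 (from #e7e932), B₂ = 195 (from #3a9fc3).
B = 50 + 0.12 × (195 − 50) = 67.4 → 67

67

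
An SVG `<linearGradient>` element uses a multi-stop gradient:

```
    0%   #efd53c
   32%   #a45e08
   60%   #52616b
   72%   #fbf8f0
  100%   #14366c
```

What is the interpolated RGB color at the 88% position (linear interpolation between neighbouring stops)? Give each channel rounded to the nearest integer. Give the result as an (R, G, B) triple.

88% lies between the 72% and 100% stops, so the local fraction is t = (88 − 72)/(100 − 72) = 16/28 ≈ 0.5714.
#fbf8f0 → (251, 248, 240); #14366c → (20, 54, 108).
R = 251 + 0.5714 × (20 − 251) = 119.007 → 119
G = 248 + 0.5714 × (54 − 248) = 137.148 → 137
B = 240 + 0.5714 × (108 − 240) = 164.575 → 165

(119, 137, 165)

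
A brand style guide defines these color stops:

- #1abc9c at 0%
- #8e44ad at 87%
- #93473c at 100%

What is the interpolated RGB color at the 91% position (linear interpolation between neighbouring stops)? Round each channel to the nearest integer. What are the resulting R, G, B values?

91% lies between the 87% and 100% stops, so the local fraction is t = (91 − 87)/(100 − 87) = 4/13 ≈ 0.3077.
#8e44ad → (142, 68, 173); #93473c → (147, 71, 60).
R = 142 + 0.3077 × (147 − 142) = 143.538 → 144
G = 68 + 0.3077 × (71 − 68) = 68.923 → 69
B = 173 + 0.3077 × (60 − 173) = 138.23 → 138

(144, 69, 138)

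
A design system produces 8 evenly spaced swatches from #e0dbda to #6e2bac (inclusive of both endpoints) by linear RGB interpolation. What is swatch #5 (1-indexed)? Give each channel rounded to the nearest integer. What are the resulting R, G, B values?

(159, 118, 192)

With 8 swatches and endpoints inclusive, swatch 5 sits at t = (5 − 1)/(8 − 1) = 4/7 ≈ 0.5714.
#e0dbda → (224, 219, 218); #6e2bac → (110, 43, 172).
R = 224 + 0.5714 × (110 − 224) = 158.86 → 159
G = 219 + 0.5714 × (43 − 219) = 118.434 → 118
B = 218 + 0.5714 × (172 − 218) = 191.716 → 192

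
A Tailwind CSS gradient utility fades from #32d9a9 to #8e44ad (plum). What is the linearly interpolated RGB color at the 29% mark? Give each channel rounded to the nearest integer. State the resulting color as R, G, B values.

(77, 174, 170)

#32d9a9 → (50, 217, 169); #8e44ad → (142, 68, 173).
29% corresponds to t = 0.29.
R = 50 + 0.29 × (142 − 50) = 50 + 0.29 × 92 = 76.68 → 77
G = 217 + 0.29 × (68 − 217) = 217 + 0.29 × -149 = 173.79 → 174
B = 169 + 0.29 × (173 − 169) = 169 + 0.29 × 4 = 170.16 → 170
So the blended color is (77, 174, 170), about #4daeaa.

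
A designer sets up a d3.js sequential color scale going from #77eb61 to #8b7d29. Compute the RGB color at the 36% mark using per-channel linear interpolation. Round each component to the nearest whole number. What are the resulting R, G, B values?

#77eb61 → (119, 235, 97); #8b7d29 → (139, 125, 41).
36% corresponds to t = 0.36.
R = 119 + 0.36 × (139 − 119) = 119 + 0.36 × 20 = 126.2 → 126
G = 235 + 0.36 × (125 − 235) = 235 + 0.36 × -110 = 195.4 → 195
B = 97 + 0.36 × (41 − 97) = 97 + 0.36 × -56 = 76.84 → 77

(126, 195, 77)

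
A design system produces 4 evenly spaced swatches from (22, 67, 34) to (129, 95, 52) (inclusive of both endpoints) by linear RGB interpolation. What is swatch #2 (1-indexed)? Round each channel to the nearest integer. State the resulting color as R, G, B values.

(58, 76, 40)

With 4 swatches and endpoints inclusive, swatch 2 sits at t = (2 − 1)/(4 − 1) = 1/3 ≈ 0.3333.
R = 22 + 0.3333 × (129 − 22) = 57.663 → 58
G = 67 + 0.3333 × (95 − 67) = 76.332 → 76
B = 34 + 0.3333 × (52 − 34) = 39.999 → 40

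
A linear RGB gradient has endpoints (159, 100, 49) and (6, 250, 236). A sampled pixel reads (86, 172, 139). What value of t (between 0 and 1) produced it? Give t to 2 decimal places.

0.48

Invert the lerp on the B channel (largest span, 187): t = (139 − 49) / (236 − 49) = 90/187 = 0.48128.
Check on R: (86 − 159)/(6 − 159) = 0.4771 ✓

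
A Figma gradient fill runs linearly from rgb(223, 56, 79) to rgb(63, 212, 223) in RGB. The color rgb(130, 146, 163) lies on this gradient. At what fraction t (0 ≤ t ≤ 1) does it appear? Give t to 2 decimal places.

Invert the lerp on the R channel (largest span, 160): t = (130 − 223) / (63 − 223) = -93/-160 = 0.58125.
Check on G: (146 − 56)/(212 − 56) = 0.5769 ✓

0.58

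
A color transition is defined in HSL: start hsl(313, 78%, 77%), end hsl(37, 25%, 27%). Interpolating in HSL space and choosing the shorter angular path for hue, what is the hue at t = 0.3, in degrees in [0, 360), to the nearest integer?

Hue: 37 − 313 = -276°, but |-276| > 180 so the shorter arc goes the other way: Δh = -276 + 360 = 84°.
H = 313 + 0.3 × (84) = 338.2 → 338°

338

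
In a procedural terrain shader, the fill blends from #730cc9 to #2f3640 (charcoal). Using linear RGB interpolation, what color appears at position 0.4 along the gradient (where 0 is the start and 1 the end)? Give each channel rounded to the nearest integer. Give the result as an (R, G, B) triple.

(88, 29, 146)

#730cc9 → (115, 12, 201); #2f3640 → (47, 54, 64).
R = 115 + 0.4 × (47 − 115) = 115 + 0.4 × -68 = 87.8 → 88
G = 12 + 0.4 × (54 − 12) = 12 + 0.4 × 42 = 28.8 → 29
B = 201 + 0.4 × (64 − 201) = 201 + 0.4 × -137 = 146.2 → 146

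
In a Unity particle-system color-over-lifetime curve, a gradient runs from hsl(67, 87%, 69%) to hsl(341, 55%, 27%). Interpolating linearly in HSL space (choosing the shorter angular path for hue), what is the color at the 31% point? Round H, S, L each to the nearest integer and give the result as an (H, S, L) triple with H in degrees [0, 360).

Hue: 341 − 67 = 274°, but |274| > 180 so the shorter arc goes the other way: Δh = 274 − 360 = -86°.
H = 67 + 0.31 × (-86) = 40.34 → 40°
S = 87 + 0.31 × (55 − 87) = 77.08 → 77%
L = 69 + 0.31 × (27 − 69) = 55.98 → 56%

(40, 77, 56)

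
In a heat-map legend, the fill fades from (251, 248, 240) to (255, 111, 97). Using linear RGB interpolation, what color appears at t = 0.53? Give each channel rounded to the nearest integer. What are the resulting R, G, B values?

(253, 175, 164)

R = 251 + 0.53 × (255 − 251) = 251 + 0.53 × 4 = 253.12 → 253
G = 248 + 0.53 × (111 − 248) = 248 + 0.53 × -137 = 175.39 → 175
B = 240 + 0.53 × (97 − 240) = 240 + 0.53 × -143 = 164.21 → 164
So the blended color is (253, 175, 164), about #fdafa4.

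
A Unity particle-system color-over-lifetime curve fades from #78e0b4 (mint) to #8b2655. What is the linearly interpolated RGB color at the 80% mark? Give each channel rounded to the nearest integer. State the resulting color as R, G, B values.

#78e0b4 → (120, 224, 180); #8b2655 → (139, 38, 85).
80% corresponds to t = 0.8.
R = 120 + 0.8 × (139 − 120) = 120 + 0.8 × 19 = 135.2 → 135
G = 224 + 0.8 × (38 − 224) = 224 + 0.8 × -186 = 75.2 → 75
B = 180 + 0.8 × (85 − 180) = 180 + 0.8 × -95 = 104 → 104
So the blended color is (135, 75, 104), about #874b68.

(135, 75, 104)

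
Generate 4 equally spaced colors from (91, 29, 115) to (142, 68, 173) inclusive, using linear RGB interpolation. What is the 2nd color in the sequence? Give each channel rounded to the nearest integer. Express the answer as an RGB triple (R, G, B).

With 4 swatches and endpoints inclusive, swatch 2 sits at t = (2 − 1)/(4 − 1) = 1/3 ≈ 0.3333.
R = 91 + 0.3333 × (142 − 91) = 107.998 → 108
G = 29 + 0.3333 × (68 − 29) = 41.999 → 42
B = 115 + 0.3333 × (173 − 115) = 134.331 → 134

(108, 42, 134)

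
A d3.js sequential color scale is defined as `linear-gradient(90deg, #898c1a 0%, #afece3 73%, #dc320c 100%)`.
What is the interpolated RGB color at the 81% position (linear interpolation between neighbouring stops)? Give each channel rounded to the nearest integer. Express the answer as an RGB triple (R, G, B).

(188, 181, 163)

81% lies between the 73% and 100% stops, so the local fraction is t = (81 − 73)/(100 − 73) = 8/27 ≈ 0.2963.
#afece3 → (175, 236, 227); #dc320c → (220, 50, 12).
R = 175 + 0.2963 × (220 − 175) = 188.334 → 188
G = 236 + 0.2963 × (50 − 236) = 180.888 → 181
B = 227 + 0.2963 × (12 − 227) = 163.296 → 163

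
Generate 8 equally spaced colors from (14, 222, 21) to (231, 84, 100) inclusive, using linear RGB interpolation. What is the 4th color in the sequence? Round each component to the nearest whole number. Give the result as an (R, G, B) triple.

With 8 swatches and endpoints inclusive, swatch 4 sits at t = (4 − 1)/(8 − 1) = 3/7 ≈ 0.4286.
R = 14 + 0.4286 × (231 − 14) = 107.006 → 107
G = 222 + 0.4286 × (84 − 222) = 162.853 → 163
B = 21 + 0.4286 × (100 − 21) = 54.859 → 55

(107, 163, 55)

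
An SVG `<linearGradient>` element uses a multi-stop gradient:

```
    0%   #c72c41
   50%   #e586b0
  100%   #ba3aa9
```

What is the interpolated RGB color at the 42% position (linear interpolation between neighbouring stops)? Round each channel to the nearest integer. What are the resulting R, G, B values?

(224, 120, 158)

42% lies between the 0% and 50% stops, so the local fraction is t = (42 − 0)/(50 − 0) = 42/50 ≈ 0.84.
#c72c41 → (199, 44, 65); #e586b0 → (229, 134, 176).
R = 199 + 0.84 × (229 − 199) = 224.2 → 224
G = 44 + 0.84 × (134 − 44) = 119.6 → 120
B = 65 + 0.84 × (176 − 65) = 158.24 → 158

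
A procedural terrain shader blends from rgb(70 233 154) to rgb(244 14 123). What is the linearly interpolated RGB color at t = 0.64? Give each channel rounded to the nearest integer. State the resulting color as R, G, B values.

R = 70 + 0.64 × (244 − 70) = 70 + 0.64 × 174 = 181.36 → 181
G = 233 + 0.64 × (14 − 233) = 233 + 0.64 × -219 = 92.84 → 93
B = 154 + 0.64 × (123 − 154) = 154 + 0.64 × -31 = 134.16 → 134

(181, 93, 134)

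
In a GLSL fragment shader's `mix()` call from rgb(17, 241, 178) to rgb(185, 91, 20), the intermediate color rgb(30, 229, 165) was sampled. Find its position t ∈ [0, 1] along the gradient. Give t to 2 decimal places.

0.08

Invert the lerp on the R channel (largest span, 168): t = (30 − 17) / (185 − 17) = 13/168 = 0.077381.
Check on G: (229 − 241)/(91 − 241) = 0.08 ✓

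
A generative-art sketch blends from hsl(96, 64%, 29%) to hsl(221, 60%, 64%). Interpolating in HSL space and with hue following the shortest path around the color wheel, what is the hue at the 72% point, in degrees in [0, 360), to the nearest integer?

Hue arc: Δh = 221 − 96 = 125° (|Δh| ≤ 180, already the shorter path).
H = 96 + 0.72 × (125) = 186 → 186°

186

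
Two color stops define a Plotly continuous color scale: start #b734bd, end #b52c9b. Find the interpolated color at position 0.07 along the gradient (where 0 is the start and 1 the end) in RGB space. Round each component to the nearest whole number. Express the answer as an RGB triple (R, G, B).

(183, 51, 187)

#b734bd → (183, 52, 189); #b52c9b → (181, 44, 155).
R = 183 + 0.07 × (181 − 183) = 183 + 0.07 × -2 = 182.86 → 183
G = 52 + 0.07 × (44 − 52) = 52 + 0.07 × -8 = 51.44 → 51
B = 189 + 0.07 × (155 − 189) = 189 + 0.07 × -34 = 186.62 → 187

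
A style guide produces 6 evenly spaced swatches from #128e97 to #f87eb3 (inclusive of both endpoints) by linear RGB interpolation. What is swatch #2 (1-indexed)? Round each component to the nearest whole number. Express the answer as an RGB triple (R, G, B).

With 6 swatches and endpoints inclusive, swatch 2 sits at t = (2 − 1)/(6 − 1) = 1/5 ≈ 0.2.
#128e97 → (18, 142, 151); #f87eb3 → (248, 126, 179).
R = 18 + 0.2 × (248 − 18) = 64 → 64
G = 142 + 0.2 × (126 − 142) = 138.8 → 139
B = 151 + 0.2 × (179 − 151) = 156.6 → 157

(64, 139, 157)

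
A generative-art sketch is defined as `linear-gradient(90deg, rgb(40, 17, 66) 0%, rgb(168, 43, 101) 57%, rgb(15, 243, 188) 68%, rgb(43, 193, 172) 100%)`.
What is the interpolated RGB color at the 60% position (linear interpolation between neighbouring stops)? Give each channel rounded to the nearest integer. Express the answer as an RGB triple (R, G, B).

(126, 98, 125)

60% lies between the 57% and 68% stops, so the local fraction is t = (60 − 57)/(68 − 57) = 3/11 ≈ 0.2727.
R = 168 + 0.2727 × (15 − 168) = 126.277 → 126
G = 43 + 0.2727 × (243 − 43) = 97.54 → 98
B = 101 + 0.2727 × (188 − 101) = 124.725 → 125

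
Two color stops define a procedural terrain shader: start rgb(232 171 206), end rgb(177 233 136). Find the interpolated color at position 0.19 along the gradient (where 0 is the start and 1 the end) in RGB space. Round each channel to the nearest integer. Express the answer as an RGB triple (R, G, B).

R = 232 + 0.19 × (177 − 232) = 232 + 0.19 × -55 = 221.55 → 222
G = 171 + 0.19 × (233 − 171) = 171 + 0.19 × 62 = 182.78 → 183
B = 206 + 0.19 × (136 − 206) = 206 + 0.19 × -70 = 192.7 → 193

(222, 183, 193)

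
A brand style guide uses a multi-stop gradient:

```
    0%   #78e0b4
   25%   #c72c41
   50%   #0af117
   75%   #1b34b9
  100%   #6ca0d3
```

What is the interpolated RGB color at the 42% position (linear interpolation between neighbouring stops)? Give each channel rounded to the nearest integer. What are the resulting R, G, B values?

(70, 178, 36)

42% lies between the 25% and 50% stops, so the local fraction is t = (42 − 25)/(50 − 25) = 17/25 ≈ 0.68.
#c72c41 → (199, 44, 65); #0af117 → (10, 241, 23).
R = 199 + 0.68 × (10 − 199) = 70.48 → 70
G = 44 + 0.68 × (241 − 44) = 177.96 → 178
B = 65 + 0.68 × (23 − 65) = 36.44 → 36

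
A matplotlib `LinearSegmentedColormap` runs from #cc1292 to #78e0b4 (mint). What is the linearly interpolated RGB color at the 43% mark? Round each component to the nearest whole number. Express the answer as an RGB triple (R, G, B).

#cc1292 → (204, 18, 146); #78e0b4 → (120, 224, 180).
43% corresponds to t = 0.43.
R = 204 + 0.43 × (120 − 204) = 204 + 0.43 × -84 = 167.88 → 168
G = 18 + 0.43 × (224 − 18) = 18 + 0.43 × 206 = 106.58 → 107
B = 146 + 0.43 × (180 − 146) = 146 + 0.43 × 34 = 160.62 → 161

(168, 107, 161)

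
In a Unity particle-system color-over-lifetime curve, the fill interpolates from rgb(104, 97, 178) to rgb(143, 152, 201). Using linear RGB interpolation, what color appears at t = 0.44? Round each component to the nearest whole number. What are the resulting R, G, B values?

R = 104 + 0.44 × (143 − 104) = 104 + 0.44 × 39 = 121.16 → 121
G = 97 + 0.44 × (152 − 97) = 97 + 0.44 × 55 = 121.2 → 121
B = 178 + 0.44 × (201 − 178) = 178 + 0.44 × 23 = 188.12 → 188
So the blended color is (121, 121, 188), about #7979bc.

(121, 121, 188)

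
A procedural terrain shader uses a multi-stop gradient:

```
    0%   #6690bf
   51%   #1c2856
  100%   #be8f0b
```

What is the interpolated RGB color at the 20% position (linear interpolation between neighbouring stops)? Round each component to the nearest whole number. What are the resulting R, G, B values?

(73, 103, 150)

20% lies between the 0% and 51% stops, so the local fraction is t = (20 − 0)/(51 − 0) = 20/51 ≈ 0.3922.
#6690bf → (102, 144, 191); #1c2856 → (28, 40, 86).
R = 102 + 0.3922 × (28 − 102) = 72.977 → 73
G = 144 + 0.3922 × (40 − 144) = 103.211 → 103
B = 191 + 0.3922 × (86 − 191) = 149.819 → 150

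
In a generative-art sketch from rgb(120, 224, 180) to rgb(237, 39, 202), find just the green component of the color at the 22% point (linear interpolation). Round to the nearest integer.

G = 224 + 0.22 × (39 − 224) = 183.3 → 183

183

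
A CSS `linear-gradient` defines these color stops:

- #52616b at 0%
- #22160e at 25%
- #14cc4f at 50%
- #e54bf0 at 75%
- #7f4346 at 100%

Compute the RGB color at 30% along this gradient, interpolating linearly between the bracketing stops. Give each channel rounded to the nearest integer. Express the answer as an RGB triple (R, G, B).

30% lies between the 25% and 50% stops, so the local fraction is t = (30 − 25)/(50 − 25) = 5/25 ≈ 0.2.
#22160e → (34, 22, 14); #14cc4f → (20, 204, 79).
R = 34 + 0.2 × (20 − 34) = 31.2 → 31
G = 22 + 0.2 × (204 − 22) = 58.4 → 58
B = 14 + 0.2 × (79 − 14) = 27 → 27

(31, 58, 27)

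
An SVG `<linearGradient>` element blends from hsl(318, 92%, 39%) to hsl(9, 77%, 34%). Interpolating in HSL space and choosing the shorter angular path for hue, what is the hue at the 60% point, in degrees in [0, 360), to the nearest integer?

349

Hue: 9 − 318 = -309°, but |-309| > 180 so the shorter arc goes the other way: Δh = -309 + 360 = 51°.
H = 318 + 0.6 × (51) = 348.6 → 349°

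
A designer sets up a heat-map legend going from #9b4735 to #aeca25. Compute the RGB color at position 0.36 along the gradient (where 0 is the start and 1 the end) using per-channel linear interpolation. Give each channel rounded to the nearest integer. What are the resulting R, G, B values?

#9b4735 → (155, 71, 53); #aeca25 → (174, 202, 37).
R = 155 + 0.36 × (174 − 155) = 155 + 0.36 × 19 = 161.84 → 162
G = 71 + 0.36 × (202 − 71) = 71 + 0.36 × 131 = 118.16 → 118
B = 53 + 0.36 × (37 − 53) = 53 + 0.36 × -16 = 47.24 → 47

(162, 118, 47)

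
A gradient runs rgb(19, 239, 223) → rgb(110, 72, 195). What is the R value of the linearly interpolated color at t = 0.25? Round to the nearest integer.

42

R = 19 + 0.25 × (110 − 19) = 41.75 → 42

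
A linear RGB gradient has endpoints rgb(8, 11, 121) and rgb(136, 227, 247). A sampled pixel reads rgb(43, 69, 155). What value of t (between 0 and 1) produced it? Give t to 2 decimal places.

Invert the lerp on the G channel (largest span, 216): t = (69 − 11) / (227 − 11) = 58/216 = 0.26852.
Check on R: (43 − 8)/(136 − 8) = 0.2734 ✓

0.27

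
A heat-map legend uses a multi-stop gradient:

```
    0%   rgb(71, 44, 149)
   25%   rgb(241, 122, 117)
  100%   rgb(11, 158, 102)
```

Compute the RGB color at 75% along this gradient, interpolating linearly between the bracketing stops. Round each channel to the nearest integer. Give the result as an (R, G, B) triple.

(88, 146, 107)

75% lies between the 25% and 100% stops, so the local fraction is t = (75 − 25)/(100 − 25) = 50/75 ≈ 0.6667.
R = 241 + 0.6667 × (11 − 241) = 87.659 → 88
G = 122 + 0.6667 × (158 − 122) = 146.001 → 146
B = 117 + 0.6667 × (102 − 117) = 106.999 → 107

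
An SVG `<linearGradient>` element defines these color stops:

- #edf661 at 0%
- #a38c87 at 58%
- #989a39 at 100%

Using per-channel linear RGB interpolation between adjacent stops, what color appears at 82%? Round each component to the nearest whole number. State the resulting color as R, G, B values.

82% lies between the 58% and 100% stops, so the local fraction is t = (82 − 58)/(100 − 58) = 24/42 ≈ 0.5714.
#a38c87 → (163, 140, 135); #989a39 → (152, 154, 57).
R = 163 + 0.5714 × (152 − 163) = 156.715 → 157
G = 140 + 0.5714 × (154 − 140) = 148 → 148
B = 135 + 0.5714 × (57 − 135) = 90.431 → 90

(157, 148, 90)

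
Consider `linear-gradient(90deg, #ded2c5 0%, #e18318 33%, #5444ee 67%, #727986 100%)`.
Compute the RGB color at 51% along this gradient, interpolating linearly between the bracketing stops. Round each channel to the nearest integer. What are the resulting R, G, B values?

51% lies between the 33% and 67% stops, so the local fraction is t = (51 − 33)/(67 − 33) = 18/34 ≈ 0.5294.
#e18318 → (225, 131, 24); #5444ee → (84, 68, 238).
R = 225 + 0.5294 × (84 − 225) = 150.355 → 150
G = 131 + 0.5294 × (68 − 131) = 97.648 → 98
B = 24 + 0.5294 × (238 − 24) = 137.292 → 137

(150, 98, 137)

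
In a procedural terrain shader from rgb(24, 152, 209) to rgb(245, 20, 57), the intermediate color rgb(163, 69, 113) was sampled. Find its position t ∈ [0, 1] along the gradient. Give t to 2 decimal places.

0.63

Invert the lerp on the R channel (largest span, 221): t = (163 − 24) / (245 − 24) = 139/221 = 0.62896.
Check on G: (69 − 152)/(20 − 152) = 0.6288 ✓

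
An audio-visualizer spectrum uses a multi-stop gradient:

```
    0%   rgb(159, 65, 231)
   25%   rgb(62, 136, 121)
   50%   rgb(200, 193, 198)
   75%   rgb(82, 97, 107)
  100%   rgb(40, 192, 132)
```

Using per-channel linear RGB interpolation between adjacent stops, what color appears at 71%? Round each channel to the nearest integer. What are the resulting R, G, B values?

71% lies between the 50% and 75% stops, so the local fraction is t = (71 − 50)/(75 − 50) = 21/25 ≈ 0.84.
R = 200 + 0.84 × (82 − 200) = 100.88 → 101
G = 193 + 0.84 × (97 − 193) = 112.36 → 112
B = 198 + 0.84 × (107 − 198) = 121.56 → 122

(101, 112, 122)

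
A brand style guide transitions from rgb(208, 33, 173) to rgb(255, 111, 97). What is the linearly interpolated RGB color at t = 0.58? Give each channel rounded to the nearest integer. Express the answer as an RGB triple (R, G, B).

R = 208 + 0.58 × (255 − 208) = 208 + 0.58 × 47 = 235.26 → 235
G = 33 + 0.58 × (111 − 33) = 33 + 0.58 × 78 = 78.24 → 78
B = 173 + 0.58 × (97 − 173) = 173 + 0.58 × -76 = 128.92 → 129
So the blended color is (235, 78, 129), about #eb4e81.

(235, 78, 129)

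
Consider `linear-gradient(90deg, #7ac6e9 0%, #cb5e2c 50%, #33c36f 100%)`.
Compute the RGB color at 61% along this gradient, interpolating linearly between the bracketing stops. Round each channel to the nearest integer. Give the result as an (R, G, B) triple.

61% lies between the 50% and 100% stops, so the local fraction is t = (61 − 50)/(100 − 50) = 11/50 ≈ 0.22.
#cb5e2c → (203, 94, 44); #33c36f → (51, 195, 111).
R = 203 + 0.22 × (51 − 203) = 169.56 → 170
G = 94 + 0.22 × (195 − 94) = 116.22 → 116
B = 44 + 0.22 × (111 − 44) = 58.74 → 59

(170, 116, 59)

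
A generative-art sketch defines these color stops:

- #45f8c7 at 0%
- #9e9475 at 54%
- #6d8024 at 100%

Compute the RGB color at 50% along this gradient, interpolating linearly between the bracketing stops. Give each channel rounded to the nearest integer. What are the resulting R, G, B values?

50% lies between the 0% and 54% stops, so the local fraction is t = (50 − 0)/(54 − 0) = 50/54 ≈ 0.9259.
#45f8c7 → (69, 248, 199); #9e9475 → (158, 148, 117).
R = 69 + 0.9259 × (158 − 69) = 151.405 → 151
G = 248 + 0.9259 × (148 − 248) = 155.41 → 155
B = 199 + 0.9259 × (117 − 199) = 123.076 → 123

(151, 155, 123)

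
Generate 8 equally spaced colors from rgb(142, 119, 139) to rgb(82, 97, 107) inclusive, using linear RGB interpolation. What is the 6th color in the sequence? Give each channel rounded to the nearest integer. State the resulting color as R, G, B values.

(99, 103, 116)

With 8 swatches and endpoints inclusive, swatch 6 sits at t = (6 − 1)/(8 − 1) = 5/7 ≈ 0.7143.
R = 142 + 0.7143 × (82 − 142) = 99.142 → 99
G = 119 + 0.7143 × (97 − 119) = 103.285 → 103
B = 139 + 0.7143 × (107 − 139) = 116.142 → 116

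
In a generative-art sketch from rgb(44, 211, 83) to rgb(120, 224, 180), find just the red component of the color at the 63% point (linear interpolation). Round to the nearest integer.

92

R = 44 + 0.63 × (120 − 44) = 91.88 → 92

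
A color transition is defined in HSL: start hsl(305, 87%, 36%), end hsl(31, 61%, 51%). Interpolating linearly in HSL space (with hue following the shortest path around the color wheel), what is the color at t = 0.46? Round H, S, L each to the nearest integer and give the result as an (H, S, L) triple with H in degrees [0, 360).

Hue: 31 − 305 = -274°, but |-274| > 180 so the shorter arc goes the other way: Δh = -274 + 360 = 86°.
H = 305 + 0.46 × (86) = 344.56 → 345°
S = 87 + 0.46 × (61 − 87) = 75.04 → 75%
L = 36 + 0.46 × (51 − 36) = 42.9 → 43%

(345, 75, 43)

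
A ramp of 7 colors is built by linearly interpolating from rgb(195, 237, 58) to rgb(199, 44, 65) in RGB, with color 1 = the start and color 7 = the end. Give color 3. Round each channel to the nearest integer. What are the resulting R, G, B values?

With 7 swatches and endpoints inclusive, swatch 3 sits at t = (3 − 1)/(7 − 1) = 2/6 ≈ 0.3333.
R = 195 + 0.3333 × (199 − 195) = 196.333 → 196
G = 237 + 0.3333 × (44 − 237) = 172.673 → 173
B = 58 + 0.3333 × (65 − 58) = 60.333 → 60

(196, 173, 60)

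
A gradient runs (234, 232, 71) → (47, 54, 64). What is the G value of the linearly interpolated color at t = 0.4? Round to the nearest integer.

G = 232 + 0.4 × (54 − 232) = 160.8 → 161

161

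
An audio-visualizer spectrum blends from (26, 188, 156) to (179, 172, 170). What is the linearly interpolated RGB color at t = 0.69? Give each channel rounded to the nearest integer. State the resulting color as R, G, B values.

R = 26 + 0.69 × (179 − 26) = 26 + 0.69 × 153 = 131.57 → 132
G = 188 + 0.69 × (172 − 188) = 188 + 0.69 × -16 = 176.96 → 177
B = 156 + 0.69 × (170 − 156) = 156 + 0.69 × 14 = 165.66 → 166
So the blended color is (132, 177, 166), about #84b1a6.

(132, 177, 166)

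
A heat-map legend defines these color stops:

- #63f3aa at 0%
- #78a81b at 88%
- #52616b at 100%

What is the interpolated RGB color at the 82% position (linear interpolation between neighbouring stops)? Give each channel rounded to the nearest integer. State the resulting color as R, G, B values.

(119, 173, 37)

82% lies between the 0% and 88% stops, so the local fraction is t = (82 − 0)/(88 − 0) = 82/88 ≈ 0.9318.
#63f3aa → (99, 243, 170); #78a81b → (120, 168, 27).
R = 99 + 0.9318 × (120 − 99) = 118.568 → 119
G = 243 + 0.9318 × (168 − 243) = 173.115 → 173
B = 170 + 0.9318 × (27 − 170) = 36.753 → 37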